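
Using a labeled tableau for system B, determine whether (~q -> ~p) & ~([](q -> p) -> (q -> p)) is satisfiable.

Unsatisfiable (every branch closes)

1. (~q -> ~p) & ~([](q -> p) -> (q -> p)), u
2. ~q -> ~p, u
3. ~([](q -> p) -> (q -> p)), u
4. [](q -> p), u
5. ~(q -> p), u
6. q, u
7. ~p, u
8. q -> p, u
9. p, u
Accessibility: uRu
Branch closes: p and ~p both at u.
(One branch shown.) All branches close.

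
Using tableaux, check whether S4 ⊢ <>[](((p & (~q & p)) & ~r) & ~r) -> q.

Tableau for the negation ~(<>[](((p & (~q & p)) & ~r) & ~r) -> q):
1. ~(<>[](((p & (~q & p)) & ~r) & ~r) -> q), u
2. <>[](((p & (~q & p)) & ~r) & ~r), u
3. ~q, u
4. [](((p & (~q & p)) & ~r) & ~r), v
5. ((p & (~q & p)) & ~r) & ~r, v
6. (p & (~q & p)) & ~r, v
7. ~r, v
8. p & (~q & p), v
9. p, v
10. ~q & p, v
11. ~q, v
Accessibility: uRu, uRv, vRv
The negation has an open branch (countermodel exists).

Invalid (countermodel exists)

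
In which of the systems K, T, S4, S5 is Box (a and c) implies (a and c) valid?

T, S4, S5

T-tableau for the negation not (Box (a and c) implies (a and c)):
1. not (Box (a and c) implies (a and c)), u
2. Box (a and c), u
3. not (a and c), u
4. a and c, u
5. a, u
6. c, u
7. not c, u
Accessibility: uRu
Branch closes: c and not c both at u.
Every branch closes (one shown): valid in T, hence also in S4, S5 (every theorem of T is a theorem of S4 and S5).
K-tableau for the negation not (Box (a and c) implies (a and c)):
1. not (Box (a and c) implies (a and c)), u
2. Box (a and c), u
3. not (a and c), u
4. not c, u
Complete open branch: countermodel on a K-frame, so not valid in K.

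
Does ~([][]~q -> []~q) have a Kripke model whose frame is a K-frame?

1. ~([][]~q -> []~q), w0
2. [][]~q, w0
3. ~[]~q, w0
4. q, w1
5. []~q, w1
Accessibility: w0Rw1

Yes, satisfiable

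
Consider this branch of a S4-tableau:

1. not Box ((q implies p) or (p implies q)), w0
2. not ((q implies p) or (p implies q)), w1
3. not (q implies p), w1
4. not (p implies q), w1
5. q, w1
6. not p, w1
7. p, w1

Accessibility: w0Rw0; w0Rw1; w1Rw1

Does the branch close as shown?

Closed

Both p and not p appear at w1.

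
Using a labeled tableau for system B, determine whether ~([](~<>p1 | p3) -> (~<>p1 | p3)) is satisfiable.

1. ~([](~<>p1 | p3) -> (~<>p1 | p3)), w0
2. [](~<>p1 | p3), w0   [~->-rule on 1]
3. ~(~<>p1 | p3), w0   [~->-rule on 1]
4. <>p1, w0   [~|-rule on 3]
5. ~p3, w0   [~|-rule on 3]
6. ~<>p1 | p3, w0   [[]-rule on 2 via w0Rw0]
7. ~<>p1, w0   [|-rule on 6 (branches; this branch)]
8. ~p1, w0   [~<>-rule on 7 via w0Rw0]
9. p1, w1   [<>-rule on 4: fresh world w1, w0Rw1]
10. ~<>p1 | p3, w1   [[]-rule on 2 via w0Rw1]
11. ~p1, w1   [~<>-rule on 7 via w0Rw1]
Accessibility: w0Rw0, w0Rw1, w1Rw0, w1Rw1
Branch closes: p1 and ~p1 both at w1.
All branches of the tableau close; one closing branch shown above.

Unsatisfiable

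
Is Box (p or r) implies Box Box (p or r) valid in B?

Invalid (countermodel exists)

Tableau for the negation not (Box (p or r) implies Box Box (p or r)):
1. not (Box (p or r) implies Box Box (p or r)), w0
2. Box (p or r), w0
3. not Box Box (p or r), w0
4. p or r, w0
5. r, w0
6. not Box (p or r), w1
7. p or r, w1
8. r, w1
9. not (p or r), w2
10. not p, w2
11. not r, w2
Accessibility: w0Rw0, w0Rw1, w1Rw0, w1Rw1, w1Rw2, w2Rw1, w2Rw2
The negation has an open branch (countermodel exists).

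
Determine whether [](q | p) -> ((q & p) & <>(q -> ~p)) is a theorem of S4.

Invalid (countermodel exists)

Tableau for the negation ~([](q | p) -> ((q & p) & <>(q -> ~p))):
1. ~([](q | p) -> ((q & p) & <>(q -> ~p))), 0
2. [](q | p), 0
3. ~((q & p) & <>(q -> ~p)), 0
4. q | p, 0
5. ~<>(q -> ~p), 0
6. ~(q -> ~p), 0
7. q, 0
8. p, 0
Accessibility: 0R0
The negation has an open branch (countermodel exists).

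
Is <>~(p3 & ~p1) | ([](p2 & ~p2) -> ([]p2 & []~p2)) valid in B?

Yes, valid

Tableau for the negation ~(<>~(p3 & ~p1) | ([](p2 & ~p2) -> ([]p2 & []~p2))):
1. ~(<>~(p3 & ~p1) | ([](p2 & ~p2) -> ([]p2 & []~p2))), w0
2. ~<>~(p3 & ~p1), w0   [~|-rule on 1]
3. ~([](p2 & ~p2) -> ([]p2 & []~p2)), w0   [~|-rule on 1]
4. [](p2 & ~p2), w0   [~->-rule on 3]
5. ~([]p2 & []~p2), w0   [~->-rule on 3]
6. p3 & ~p1, w0   [~<>-rule on 2 via w0Rw0]
7. p3, w0   [&-rule on 6]
8. ~p1, w0   [&-rule on 6]
9. p2 & ~p2, w0   [[]-rule on 4 via w0Rw0]
10. p2, w0   [&-rule on 9]
11. ~p2, w0   [&-rule on 9]
Accessibility: w0Rw0
Branch closes: p2 and ~p2 both at w0.
Every branch of the negation's tableau closes; the branch above is one of them.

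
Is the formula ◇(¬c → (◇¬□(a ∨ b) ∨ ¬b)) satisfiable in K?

1. ◇(¬c → (◇¬□(a ∨ b) ∨ ¬b)), w0
2. ¬c → (◇¬□(a ∨ b) ∨ ¬b), w1   [◇-rule on 1: fresh world w1, w0Rw1]
3. ◇¬□(a ∨ b) ∨ ¬b, w1   [→-rule on 2 (branches; this branch)]
4. ¬b, w1   [∨-rule on 3 (branches; this branch)]
Accessibility: w0Rw1

Yes, satisfiable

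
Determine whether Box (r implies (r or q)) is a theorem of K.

Yes, valid

Tableau for the negation not Box (r implies (r or q)):
1. not Box (r implies (r or q)), u
2. not (r implies (r or q)), v
3. r, v
4. not (r or q), v
5. not r, v
6. not q, v
Accessibility: uRv
Branch closes: r and not r both at v.
All branches of the negation close; one closing branch shown above.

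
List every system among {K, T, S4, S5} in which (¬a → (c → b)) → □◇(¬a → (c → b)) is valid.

S5

S5-tableau for the negation ¬((¬a → (c → b)) → □◇(¬a → (c → b))):
1. ¬((¬a → (c → b)) → □◇(¬a → (c → b))), u
2. ¬a → (c → b), u
3. ¬□◇(¬a → (c → b)), u
4. c → b, u
5. b, u
6. ¬◇(¬a → (c → b)), v
7. ¬(¬a → (c → b)), u
8. ¬a, u
9. ¬(c → b), u
10. c, u
11. ¬b, u
Accessibility: uRu, uRv, vRu, vRv
Branch closes: b and ¬b both at u.
Every branch closes (one shown): valid in S5.
S4-tableau for the negation ¬((¬a → (c → b)) → □◇(¬a → (c → b))):
1. ¬((¬a → (c → b)) → □◇(¬a → (c → b))), u
2. ¬a → (c → b), u
3. ¬□◇(¬a → (c → b)), u
4. c → b, u
5. b, u
6. ¬◇(¬a → (c → b)), v
7. ¬(¬a → (c → b)), v
8. ¬a, v
9. ¬(c → b), v
10. c, v
11. ¬b, v
Accessibility: uRu, uRv, vRv
Complete open branch: countermodel on an S4-frame, so not valid in S4, nor in K, T (the same frame is also a K-frame and a T-frame).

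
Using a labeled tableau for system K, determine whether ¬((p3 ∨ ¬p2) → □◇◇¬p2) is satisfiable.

Satisfiable (open branch found)

1. ¬((p3 ∨ ¬p2) → □◇◇¬p2), w0
2. p3 ∨ ¬p2, w0
3. ¬□◇◇¬p2, w0
4. ¬p2, w0
5. ¬◇◇¬p2, w1
Accessibility: w0Rw1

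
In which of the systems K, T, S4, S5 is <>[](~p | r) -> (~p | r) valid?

S5

S4-tableau for the negation ~(<>[](~p | r) -> (~p | r)):
1. ~(<>[](~p | r) -> (~p | r)), 0
2. <>[](~p | r), 0   [~->-rule on 1]
3. ~(~p | r), 0   [~->-rule on 1]
4. p, 0   [~|-rule on 3]
5. ~r, 0   [~|-rule on 3]
6. [](~p | r), 1   [<>-rule on 2: fresh world 1, 0R1]
7. ~p | r, 1   [[]-rule on 6 via 1R1]
8. r, 1   [|-rule on 7 (branches; this branch)]
Accessibility: 0R0, 0R1, 1R1
Complete open branch: countermodel on an S4-frame, so not valid in S4, nor in K, T (the same frame is also a K-frame and a T-frame).
S5-tableau for the negation ~(<>[](~p | r) -> (~p | r)):
1. ~(<>[](~p | r) -> (~p | r)), 0
2. <>[](~p | r), 0   [~->-rule on 1]
3. ~(~p | r), 0   [~->-rule on 1]
4. p, 0   [~|-rule on 3]
5. ~r, 0   [~|-rule on 3]
6. [](~p | r), 1   [<>-rule on 2: fresh world 1, 0R1]
7. ~p | r, 0   [[]-rule on 6 via 1R0]
8. ~p | r, 1   [[]-rule on 6 via 1R1]
9. r, 0   [|-rule on 7 (branches; this branch)]
Accessibility: 0R0, 0R1, 1R0, 1R1
Branch closes: r and ~r both at 0.
Every branch closes (one shown): valid in S5.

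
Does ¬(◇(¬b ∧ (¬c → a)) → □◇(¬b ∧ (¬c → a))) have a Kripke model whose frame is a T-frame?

1. ¬(◇(¬b ∧ (¬c → a)) → □◇(¬b ∧ (¬c → a))), w0
2. ◇(¬b ∧ (¬c → a)), w0   [¬→-rule on 1]
3. ¬□◇(¬b ∧ (¬c → a)), w0   [¬→-rule on 1]
4. ¬b ∧ (¬c → a), w1   [◇-rule on 2: fresh world w1, w0Rw1]
5. ¬b, w1   [∧-rule on 4]
6. ¬c → a, w1   [∧-rule on 4]
7. a, w1   [→-rule on 6 (branches; this branch)]
8. ¬◇(¬b ∧ (¬c → a)), w2   [¬□-rule on 3: fresh world w2, w0Rw2]
9. ¬(¬b ∧ (¬c → a)), w2   [¬◇-rule on 8 via w2Rw2]
10. ¬(¬c → a), w2   [¬∧-rule on 9 (branches; this branch)]
11. ¬c, w2   [¬→-rule on 10]
12. ¬a, w2   [¬→-rule on 10]
Accessibility: w0Rw0, w0Rw1, w0Rw2, w1Rw1, w2Rw2

Satisfiable (open branch found)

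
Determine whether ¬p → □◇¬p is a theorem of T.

Invalid (countermodel exists)

Tableau for the negation ¬(¬p → □◇¬p):
1. ¬(¬p → □◇¬p), w0
2. ¬p, w0
3. ¬□◇¬p, w0
4. ¬◇¬p, w1
5. p, w1
Accessibility: w0Rw0, w0Rw1, w1Rw1
The negation has an open branch (countermodel exists).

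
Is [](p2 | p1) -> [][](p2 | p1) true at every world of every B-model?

No, not valid

Tableau for the negation ~([](p2 | p1) -> [][](p2 | p1)):
1. ~([](p2 | p1) -> [][](p2 | p1)), w0
2. [](p2 | p1), w0   [~->-rule on 1]
3. ~[][](p2 | p1), w0   [~->-rule on 1]
4. p2 | p1, w0   [[]-rule on 2 via w0Rw0]
5. p1, w0   [|-rule on 4 (branches; this branch)]
6. ~[](p2 | p1), w1   [~[]-rule on 3: fresh world w1, w0Rw1]
7. p2 | p1, w1   [[]-rule on 2 via w0Rw1]
8. p1, w1   [|-rule on 7 (branches; this branch)]
9. ~(p2 | p1), w2   [~[]-rule on 6: fresh world w2, w1Rw2]
10. ~p2, w2   [~|-rule on 9]
11. ~p1, w2   [~|-rule on 9]
Accessibility: w0Rw0, w0Rw1, w1Rw0, w1Rw1, w1Rw2, w2Rw1, w2Rw2
The negation has an open branch (countermodel exists).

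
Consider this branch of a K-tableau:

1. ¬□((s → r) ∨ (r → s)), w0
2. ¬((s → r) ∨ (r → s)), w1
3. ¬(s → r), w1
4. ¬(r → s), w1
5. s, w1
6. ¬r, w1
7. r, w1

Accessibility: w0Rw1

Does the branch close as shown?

Closed

Both r and ¬r appear at w1.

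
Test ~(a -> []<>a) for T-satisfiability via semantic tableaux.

Satisfiable

1. ~(a -> []<>a), w0
2. a, w0
3. ~[]<>a, w0
4. ~<>a, w1
5. ~a, w1
Accessibility: w0Rw0, w0Rw1, w1Rw1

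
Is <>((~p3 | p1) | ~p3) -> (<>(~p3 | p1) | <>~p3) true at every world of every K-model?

Yes, valid

Tableau for the negation ~(<>((~p3 | p1) | ~p3) -> (<>(~p3 | p1) | <>~p3)):
1. ~(<>((~p3 | p1) | ~p3) -> (<>(~p3 | p1) | <>~p3)), w0
2. <>((~p3 | p1) | ~p3), w0   [~->-rule on 1]
3. ~(<>(~p3 | p1) | <>~p3), w0   [~->-rule on 1]
4. ~<>(~p3 | p1), w0   [~|-rule on 3]
5. ~<>~p3, w0   [~|-rule on 3]
6. (~p3 | p1) | ~p3, w1   [<>-rule on 2: fresh world w1, w0Rw1]
7. ~(~p3 | p1), w1   [~<>-rule on 4 via w0Rw1]
8. p3, w1   [~|-rule on 7]
9. ~p1, w1   [~|-rule on 7]
10. ~p3 | p1, w1   [|-rule on 6 (branches; this branch)]
11. p1, w1   [|-rule on 10 (branches; this branch)]
Accessibility: w0Rw1
Branch closes: p1 and ~p1 both at w1.
Every branch of the negation's tableau closes; the branch above is one of them.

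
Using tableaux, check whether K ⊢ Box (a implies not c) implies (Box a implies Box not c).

Tableau for the negation not (Box (a implies not c) implies (Box a implies Box not c)):
1. not (Box (a implies not c) implies (Box a implies Box not c)), w0
2. Box (a implies not c), w0   [neg-implies-rule on 1]
3. not (Box a implies Box not c), w0   [neg-implies-rule on 1]
4. Box a, w0   [neg-implies-rule on 3]
5. not Box not c, w0   [neg-implies-rule on 3]
6. c, w1   [neg-Box-rule on 5: fresh world w1, w0Rw1]
7. a implies not c, w1   [Box-rule on 2 via w0Rw1]
8. a, w1   [Box-rule on 4 via w0Rw1]
9. not c, w1   [implies-rule on 7 (branches; this branch)]
Accessibility: w0Rw1
Branch closes: c and not c both at w1.
Every branch of the negation's tableau closes; the branch above is one of them.

Valid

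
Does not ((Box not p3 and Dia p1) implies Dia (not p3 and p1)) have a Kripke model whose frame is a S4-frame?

1. not ((Box not p3 and Dia p1) implies Dia (not p3 and p1)), 0
2. Box not p3 and Dia p1, 0
3. not Dia (not p3 and p1), 0
4. Box not p3, 0
5. Dia p1, 0
6. not (not p3 and p1), 0
7. not p3, 0
8. not p1, 0
9. p1, 1
10. not (not p3 and p1), 1
11. not p3, 1
12. not p1, 1
Accessibility: 0R0, 0R1, 1R1
Branch closes: p1 and not p1 both at 1.
All branches of the tableau close; one closing branch shown above.

Unsatisfiable (every branch closes)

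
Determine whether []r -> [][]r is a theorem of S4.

Tableau for the negation ~([]r -> [][]r):
1. ~([]r -> [][]r), 0
2. []r, 0   [~->-rule on 1]
3. ~[][]r, 0   [~->-rule on 1]
4. r, 0   [[]-rule on 2 via 0R0]
5. ~[]r, 1   [~[]-rule on 3: fresh world 1, 0R1]
6. r, 1   [[]-rule on 2 via 0R1]
7. ~r, 2   [~[]-rule on 5: fresh world 2, 1R2]
8. r, 2   [[]-rule on 2 via 0R2]
Accessibility: 0R0, 0R1, 0R2, 1R1, 1R2, 2R2
Branch closes: r and ~r both at 2.
Every branch of the negation's tableau closes; the branch above is one of them.

Valid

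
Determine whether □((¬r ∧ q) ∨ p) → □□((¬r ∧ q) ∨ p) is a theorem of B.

Invalid (countermodel exists)

Tableau for the negation ¬(□((¬r ∧ q) ∨ p) → □□((¬r ∧ q) ∨ p)):
1. ¬(□((¬r ∧ q) ∨ p) → □□((¬r ∧ q) ∨ p)), 0
2. □((¬r ∧ q) ∨ p), 0   [¬→-rule on 1]
3. ¬□□((¬r ∧ q) ∨ p), 0   [¬→-rule on 1]
4. (¬r ∧ q) ∨ p, 0   [□-rule on 2 via 0R0]
5. p, 0   [∨-rule on 4 (branches; this branch)]
6. ¬□((¬r ∧ q) ∨ p), 1   [¬□-rule on 3: fresh world 1, 0R1]
7. (¬r ∧ q) ∨ p, 1   [□-rule on 2 via 0R1]
8. p, 1   [∨-rule on 7 (branches; this branch)]
9. ¬((¬r ∧ q) ∨ p), 2   [¬□-rule on 6: fresh world 2, 1R2]
10. ¬(¬r ∧ q), 2   [¬∨-rule on 9]
11. ¬p, 2   [¬∨-rule on 9]
12. ¬q, 2   [¬∧-rule on 10 (branches; this branch)]
Accessibility: 0R0, 0R1, 1R0, 1R1, 1R2, 2R1, 2R2
The negation has an open branch (countermodel exists).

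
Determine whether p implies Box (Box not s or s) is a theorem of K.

Tableau for the negation not (p implies Box (Box not s or s)):
1. not (p implies Box (Box not s or s)), u
2. p, u
3. not Box (Box not s or s), u
4. not (Box not s or s), v
5. not Box not s, v
6. not s, v
7. s, w
Accessibility: uRv, vRw
The negation has an open branch (countermodel exists).

No, not valid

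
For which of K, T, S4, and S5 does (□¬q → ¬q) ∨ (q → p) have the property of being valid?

K-tableau for the negation ¬((□¬q → ¬q) ∨ (q → p)):
1. ¬((□¬q → ¬q) ∨ (q → p)), 0
2. ¬(□¬q → ¬q), 0
3. ¬(q → p), 0
4. □¬q, 0
5. q, 0
6. ¬p, 0
Complete open branch: countermodel on a K-frame, so not valid in K.
T-tableau for the negation ¬((□¬q → ¬q) ∨ (q → p)):
1. ¬((□¬q → ¬q) ∨ (q → p)), 0
2. ¬(□¬q → ¬q), 0
3. ¬(q → p), 0
4. □¬q, 0
5. q, 0
6. ¬p, 0
7. ¬q, 0
Accessibility: 0R0
Branch closes: q and ¬q both at 0.
Every branch closes (one shown): valid in T, hence also in S4, S5 (every theorem of T is a theorem of S4 and S5).

T, S4, S5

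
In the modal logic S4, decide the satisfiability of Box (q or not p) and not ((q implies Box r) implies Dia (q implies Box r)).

Unsatisfiable (every branch closes)

1. Box (q or not p) and not ((q implies Box r) implies Dia (q implies Box r)), w0
2. Box (q or not p), w0
3. not ((q implies Box r) implies Dia (q implies Box r)), w0
4. q implies Box r, w0
5. not Dia (q implies Box r), w0
6. q or not p, w0
7. not (q implies Box r), w0
8. q, w0
9. not Box r, w0
10. Box r, w0
11. r, w0
12. not p, w0
13. not r, w1
14. q or not p, w1
15. not (q implies Box r), w1
16. q, w1
17. not Box r, w1
18. r, w1
Accessibility: w0Rw0, w0Rw1, w1Rw1
Branch closes: r and not r both at w1.
(One branch shown.) All branches close.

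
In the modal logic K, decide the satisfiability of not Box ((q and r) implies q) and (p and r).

1. not Box ((q and r) implies q) and (p and r), u
2. not Box ((q and r) implies q), u   [and-rule on 1]
3. p and r, u   [and-rule on 1]
4. p, u   [and-rule on 3]
5. r, u   [and-rule on 3]
6. not ((q and r) implies q), v   [neg-Box-rule on 2: fresh world v, uRv]
7. q and r, v   [neg-implies-rule on 6]
8. not q, v   [neg-implies-rule on 6]
9. q, v   [and-rule on 7]
10. r, v   [and-rule on 7]
Accessibility: uRv
Branch closes: q and not q both at v.
Every branch closes; the branch above is one of them.

No, unsatisfiable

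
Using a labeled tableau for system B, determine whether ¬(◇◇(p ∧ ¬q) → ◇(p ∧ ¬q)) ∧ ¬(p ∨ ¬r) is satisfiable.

1. ¬(◇◇(p ∧ ¬q) → ◇(p ∧ ¬q)) ∧ ¬(p ∨ ¬r), 0
2. ¬(◇◇(p ∧ ¬q) → ◇(p ∧ ¬q)), 0
3. ¬(p ∨ ¬r), 0
4. ◇◇(p ∧ ¬q), 0
5. ¬◇(p ∧ ¬q), 0
6. ¬p, 0
7. r, 0
8. ¬(p ∧ ¬q), 0
9. q, 0
10. ◇(p ∧ ¬q), 1
11. ¬(p ∧ ¬q), 1
12. q, 1
13. p ∧ ¬q, 2
14. p, 2
15. ¬q, 2
Accessibility: 0R0, 0R1, 1R0, 1R1, 1R2, 2R1, 2R2

Yes, satisfiable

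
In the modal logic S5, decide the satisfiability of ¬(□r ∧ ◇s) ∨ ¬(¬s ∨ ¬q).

1. ¬(□r ∧ ◇s) ∨ ¬(¬s ∨ ¬q), u
2. ¬(¬s ∨ ¬q), u
3. s, u
4. q, u
Accessibility: uRu

Satisfiable (open branch found)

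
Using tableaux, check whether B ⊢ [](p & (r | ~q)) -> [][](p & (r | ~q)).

Invalid (countermodel exists)

Tableau for the negation ~([](p & (r | ~q)) -> [][](p & (r | ~q))):
1. ~([](p & (r | ~q)) -> [][](p & (r | ~q))), u
2. [](p & (r | ~q)), u   [~->-rule on 1]
3. ~[][](p & (r | ~q)), u   [~->-rule on 1]
4. p & (r | ~q), u   [[]-rule on 2 via uRu]
5. p, u   [&-rule on 4]
6. r | ~q, u   [&-rule on 4]
7. ~q, u   [|-rule on 6 (branches; this branch)]
8. ~[](p & (r | ~q)), v   [~[]-rule on 3: fresh world v, uRv]
9. p & (r | ~q), v   [[]-rule on 2 via uRv]
10. p, v   [&-rule on 9]
11. r | ~q, v   [&-rule on 9]
12. ~q, v   [|-rule on 11 (branches; this branch)]
13. ~(p & (r | ~q)), w   [~[]-rule on 8: fresh world w, vRw]
14. ~(r | ~q), w   [~&-rule on 13 (branches; this branch)]
15. ~r, w   [~|-rule on 14]
16. q, w   [~|-rule on 14]
Accessibility: uRu, uRv, vRu, vRv, vRw, wRv, wRw
The negation has an open branch (countermodel exists).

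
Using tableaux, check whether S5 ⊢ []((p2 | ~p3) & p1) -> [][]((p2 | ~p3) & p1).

Tableau for the negation ~([]((p2 | ~p3) & p1) -> [][]((p2 | ~p3) & p1)):
1. ~([]((p2 | ~p3) & p1) -> [][]((p2 | ~p3) & p1)), 0
2. []((p2 | ~p3) & p1), 0
3. ~[][]((p2 | ~p3) & p1), 0
4. (p2 | ~p3) & p1, 0
5. p2 | ~p3, 0
6. p1, 0
7. ~p3, 0
8. ~[]((p2 | ~p3) & p1), 1
9. (p2 | ~p3) & p1, 1
10. p2 | ~p3, 1
11. p1, 1
12. ~p3, 1
13. ~((p2 | ~p3) & p1), 2
14. (p2 | ~p3) & p1, 2
15. p2 | ~p3, 2
16. p1, 2
17. ~(p2 | ~p3), 2
18. ~p2, 2
19. p3, 2
20. ~p3, 2
Accessibility: 0R0, 0R1, 0R2, 1R0, 1R1, 1R2, 2R0, 2R1, 2R2
Branch closes: p3 and ~p3 both at 2.
Every branch of the negation's tableau closes; the branch above is one of them.

Valid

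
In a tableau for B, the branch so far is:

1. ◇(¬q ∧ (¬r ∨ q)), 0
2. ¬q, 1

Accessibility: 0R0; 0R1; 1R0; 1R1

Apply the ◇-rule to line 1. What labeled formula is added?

a fresh world 2 with 0R2, and ¬q ∧ (¬r ∨ q) at 2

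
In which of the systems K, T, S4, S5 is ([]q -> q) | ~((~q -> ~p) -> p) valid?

T, S4, S5

K-tableau for the negation ~(([]q -> q) | ~((~q -> ~p) -> p)):
1. ~(([]q -> q) | ~((~q -> ~p) -> p)), 0
2. ~([]q -> q), 0
3. (~q -> ~p) -> p, 0
4. []q, 0
5. ~q, 0
6. p, 0
Complete open branch: countermodel on a K-frame, so not valid in K.
T-tableau for the negation ~(([]q -> q) | ~((~q -> ~p) -> p)):
1. ~(([]q -> q) | ~((~q -> ~p) -> p)), 0
2. ~([]q -> q), 0
3. (~q -> ~p) -> p, 0
4. []q, 0
5. ~q, 0
6. q, 0
Accessibility: 0R0
Branch closes: q and ~q both at 0.
Every branch closes (one shown): valid in T, hence also in S4, S5 (every theorem of T is a theorem of S4 and S5).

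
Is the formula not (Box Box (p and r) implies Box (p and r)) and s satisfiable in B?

1. not (Box Box (p and r) implies Box (p and r)) and s, w0
2. not (Box Box (p and r) implies Box (p and r)), w0
3. s, w0
4. Box Box (p and r), w0
5. not Box (p and r), w0
6. Box (p and r), w0
7. p and r, w0
8. p, w0
9. r, w0
10. not (p and r), w1
11. Box (p and r), w1
12. p and r, w1
13. p, w1
14. r, w1
15. not r, w1
Accessibility: w0Rw0, w0Rw1, w1Rw0, w1Rw1
Branch closes: r and not r both at w1.
(One branch shown.) All branches close.

No, unsatisfiable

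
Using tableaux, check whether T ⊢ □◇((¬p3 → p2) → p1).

Not valid

Tableau for the negation ¬□◇((¬p3 → p2) → p1):
1. ¬□◇((¬p3 → p2) → p1), u
2. ¬◇((¬p3 → p2) → p1), v
3. ¬((¬p3 → p2) → p1), v
4. ¬p3 → p2, v
5. ¬p1, v
6. p2, v
Accessibility: uRu, uRv, vRv
The negation has an open branch (countermodel exists).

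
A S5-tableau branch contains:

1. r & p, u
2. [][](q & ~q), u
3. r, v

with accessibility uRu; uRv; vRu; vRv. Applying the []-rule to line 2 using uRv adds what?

[](q & ~q), v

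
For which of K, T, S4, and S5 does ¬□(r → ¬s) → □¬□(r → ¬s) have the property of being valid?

S5

S4-tableau for the negation ¬(¬□(r → ¬s) → □¬□(r → ¬s)):
1. ¬(¬□(r → ¬s) → □¬□(r → ¬s)), w0
2. ¬□(r → ¬s), w0
3. ¬□¬□(r → ¬s), w0
4. ¬(r → ¬s), w1
5. r, w1
6. s, w1
7. □(r → ¬s), w2
8. r → ¬s, w2
9. ¬s, w2
Accessibility: w0Rw0, w0Rw1, w0Rw2, w1Rw1, w2Rw2
Complete open branch: countermodel on an S4-frame, so not valid in S4, nor in K, T (the same frame is also a K-frame and a T-frame).
S5-tableau for the negation ¬(¬□(r → ¬s) → □¬□(r → ¬s)):
1. ¬(¬□(r → ¬s) → □¬□(r → ¬s)), w0
2. ¬□(r → ¬s), w0
3. ¬□¬□(r → ¬s), w0
4. ¬(r → ¬s), w1
5. r, w1
6. s, w1
7. □(r → ¬s), w2
8. r → ¬s, w0
9. r → ¬s, w1
10. r → ¬s, w2
11. ¬s, w0
12. ¬s, w1
Accessibility: w0Rw0, w0Rw1, w0Rw2, w1Rw0, w1Rw1, w1Rw2, w2Rw0, w2Rw1, w2Rw2
Branch closes: s and ¬s both at w1.
Every branch closes (one shown): valid in S5.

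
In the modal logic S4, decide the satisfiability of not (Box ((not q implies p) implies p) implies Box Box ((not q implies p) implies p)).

Unsatisfiable

1. not (Box ((not q implies p) implies p) implies Box Box ((not q implies p) implies p)), u
2. Box ((not q implies p) implies p), u
3. not Box Box ((not q implies p) implies p), u
4. (not q implies p) implies p, u
5. not (not q implies p), u
6. not q, u
7. not p, u
8. not Box ((not q implies p) implies p), v
9. (not q implies p) implies p, v
10. not (not q implies p), v
11. not q, v
12. not p, v
13. not ((not q implies p) implies p), w
14. not q implies p, w
15. not p, w
16. (not q implies p) implies p, w
17. q, w
18. not (not q implies p), w
19. not q, w
Accessibility: uRu, uRv, uRw, vRv, vRw, wRw
Branch closes: q and not q both at w.
Every branch closes; the branch above is one of them.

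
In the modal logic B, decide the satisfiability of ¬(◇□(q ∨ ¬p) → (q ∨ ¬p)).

Unsatisfiable (every branch closes)

1. ¬(◇□(q ∨ ¬p) → (q ∨ ¬p)), 0
2. ◇□(q ∨ ¬p), 0   [¬→-rule on 1]
3. ¬(q ∨ ¬p), 0   [¬→-rule on 1]
4. ¬q, 0   [¬∨-rule on 3]
5. p, 0   [¬∨-rule on 3]
6. □(q ∨ ¬p), 1   [◇-rule on 2: fresh world 1, 0R1]
7. q ∨ ¬p, 0   [□-rule on 6 via 1R0]
8. q ∨ ¬p, 1   [□-rule on 6 via 1R1]
9. ¬p, 0   [∨-rule on 7 (branches; this branch)]
Accessibility: 0R0, 0R1, 1R0, 1R1
Branch closes: p and ¬p both at 0.
Every branch closes; the branch above is one of them.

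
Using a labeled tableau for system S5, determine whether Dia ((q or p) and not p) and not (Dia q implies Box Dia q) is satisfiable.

No, unsatisfiable

1. Dia ((q or p) and not p) and not (Dia q implies Box Dia q), u
2. Dia ((q or p) and not p), u   [and-rule on 1]
3. not (Dia q implies Box Dia q), u   [and-rule on 1]
4. Dia q, u   [neg-implies-rule on 3]
5. not Box Dia q, u   [neg-implies-rule on 3]
6. (q or p) and not p, v   [Dia-rule on 2: fresh world v, uRv]
7. q or p, v   [and-rule on 6]
8. not p, v   [and-rule on 6]
9. q, v   [or-rule on 7 (branches; this branch)]
10. q, w   [Dia-rule on 4: fresh world w, uRw]
11. not Dia q, x   [neg-Box-rule on 5: fresh world x, uRx]
12. not q, u   [neg-Dia-rule on 11 via xRu]
13. not q, v   [neg-Dia-rule on 11 via xRv]
Accessibility: uRu, uRv, uRw, uRx, vRu, vRv, vRw, vRx, wRu, wRv, wRw, wRx, xRu, xRv, xRw, xRx
Branch closes: q and not q both at v.
(One branch shown.) All branches close.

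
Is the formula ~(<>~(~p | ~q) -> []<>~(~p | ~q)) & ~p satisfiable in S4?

1. ~(<>~(~p | ~q) -> []<>~(~p | ~q)) & ~p, w0
2. ~(<>~(~p | ~q) -> []<>~(~p | ~q)), w0
3. ~p, w0
4. <>~(~p | ~q), w0
5. ~[]<>~(~p | ~q), w0
6. ~(~p | ~q), w1
7. p, w1
8. q, w1
9. ~<>~(~p | ~q), w2
10. ~p | ~q, w2
11. ~q, w2
Accessibility: w0Rw0, w0Rw1, w0Rw2, w1Rw1, w2Rw2

Yes, satisfiable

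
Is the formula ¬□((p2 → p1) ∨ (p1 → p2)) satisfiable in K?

1. ¬□((p2 → p1) ∨ (p1 → p2)), w0
2. ¬((p2 → p1) ∨ (p1 → p2)), w1   [¬□-rule on 1: fresh world w1, w0Rw1]
3. ¬(p2 → p1), w1   [¬∨-rule on 2]
4. ¬(p1 → p2), w1   [¬∨-rule on 2]
5. p2, w1   [¬→-rule on 3]
6. ¬p1, w1   [¬→-rule on 3]
7. p1, w1   [¬→-rule on 4]
8. ¬p2, w1   [¬→-rule on 4]
Accessibility: w0Rw1
Branch closes: p1 and ¬p1 both at w1.
All branches of the tableau close; one closing branch shown above.

No, unsatisfiable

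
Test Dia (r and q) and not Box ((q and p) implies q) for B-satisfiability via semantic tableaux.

Unsatisfiable

1. Dia (r and q) and not Box ((q and p) implies q), u
2. Dia (r and q), u
3. not Box ((q and p) implies q), u
4. r and q, v
5. r, v
6. q, v
7. not ((q and p) implies q), w
8. q and p, w
9. not q, w
10. q, w
11. p, w
Accessibility: uRu, uRv, uRw, vRu, vRv, wRu, wRw
Branch closes: q and not q both at w.
(One branch shown.) All branches close.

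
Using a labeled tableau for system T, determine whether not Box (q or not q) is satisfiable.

1. not Box (q or not q), w0
2. not (q or not q), w1   [neg-Box-rule on 1: fresh world w1, w0Rw1]
3. not q, w1   [neg-or-rule on 2]
4. q, w1   [neg-or-rule on 2]
Accessibility: w0Rw0, w0Rw1, w1Rw1
Branch closes: q and not q both at w1.
All branches of the tableau close; one closing branch shown above.

No, unsatisfiable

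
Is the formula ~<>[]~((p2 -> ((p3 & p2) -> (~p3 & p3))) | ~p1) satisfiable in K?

1. ~<>[]~((p2 -> ((p3 & p2) -> (~p3 & p3))) | ~p1), w0

Satisfiable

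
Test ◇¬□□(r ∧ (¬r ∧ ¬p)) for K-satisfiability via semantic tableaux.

Satisfiable

1. ◇¬□□(r ∧ (¬r ∧ ¬p)), w0
2. ¬□□(r ∧ (¬r ∧ ¬p)), w1
3. ¬□(r ∧ (¬r ∧ ¬p)), w2
4. ¬(r ∧ (¬r ∧ ¬p)), w3
5. ¬(¬r ∧ ¬p), w3
6. p, w3
Accessibility: w0Rw1, w1Rw2, w2Rw3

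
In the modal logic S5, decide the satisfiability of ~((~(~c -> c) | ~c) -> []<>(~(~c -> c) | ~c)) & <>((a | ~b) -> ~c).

Unsatisfiable

1. ~((~(~c -> c) | ~c) -> []<>(~(~c -> c) | ~c)) & <>((a | ~b) -> ~c), 0
2. ~((~(~c -> c) | ~c) -> []<>(~(~c -> c) | ~c)), 0   [&-rule on 1]
3. <>((a | ~b) -> ~c), 0   [&-rule on 1]
4. ~(~c -> c) | ~c, 0   [~->-rule on 2]
5. ~[]<>(~(~c -> c) | ~c), 0   [~->-rule on 2]
6. ~(~c -> c), 0   [|-rule on 4 (branches; this branch)]
7. ~c, 0   [~->-rule on 6]
8. (a | ~b) -> ~c, 1   [<>-rule on 3: fresh world 1, 0R1]
9. ~(a | ~b), 1   [->-rule on 8 (branches; this branch)]
10. ~a, 1   [~|-rule on 9]
11. b, 1   [~|-rule on 9]
12. ~<>(~(~c -> c) | ~c), 2   [~[]-rule on 5: fresh world 2, 0R2]
13. ~(~(~c -> c) | ~c), 0   [~<>-rule on 12 via 2R0]
14. ~c -> c, 0   [~|-rule on 13]
15. c, 0   [~|-rule on 13]
Accessibility: 0R0, 0R1, 0R2, 1R0, 1R1, 1R2, 2R0, 2R1, 2R2
Branch closes: c and ~c both at 0.
Every branch closes; the branch above is one of them.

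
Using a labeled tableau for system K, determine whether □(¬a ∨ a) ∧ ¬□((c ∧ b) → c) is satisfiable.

1. □(¬a ∨ a) ∧ ¬□((c ∧ b) → c), w0
2. □(¬a ∨ a), w0
3. ¬□((c ∧ b) → c), w0
4. ¬((c ∧ b) → c), w1
5. c ∧ b, w1
6. ¬c, w1
7. c, w1
8. b, w1
Accessibility: w0Rw1
Branch closes: c and ¬c both at w1.
Every branch closes; the branch above is one of them.

Unsatisfiable (every branch closes)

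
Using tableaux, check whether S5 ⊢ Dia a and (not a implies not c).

Invalid (countermodel exists)

Tableau for the negation not (Dia a and (not a implies not c)):
1. not (Dia a and (not a implies not c)), u
2. not (not a implies not c), u
3. not a, u
4. c, u
Accessibility: uRu
The negation has an open branch (countermodel exists).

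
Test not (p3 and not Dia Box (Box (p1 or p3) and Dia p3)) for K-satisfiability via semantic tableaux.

1. not (p3 and not Dia Box (Box (p1 or p3) and Dia p3)), u
2. Dia Box (Box (p1 or p3) and Dia p3), u
3. Box (Box (p1 or p3) and Dia p3), v
Accessibility: uRv

Yes, satisfiable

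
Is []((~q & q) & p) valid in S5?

Tableau for the negation ~[]((~q & q) & p):
1. ~[]((~q & q) & p), 0
2. ~((~q & q) & p), 1   [~[]-rule on 1: fresh world 1, 0R1]
3. ~p, 1   [~&-rule on 2 (branches; this branch)]
Accessibility: 0R0, 0R1, 1R0, 1R1
The negation has an open branch (countermodel exists).

Invalid (countermodel exists)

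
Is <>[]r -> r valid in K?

Tableau for the negation ~(<>[]r -> r):
1. ~(<>[]r -> r), u
2. <>[]r, u
3. ~r, u
4. []r, v
Accessibility: uRv
The negation has an open branch (countermodel exists).

Invalid (countermodel exists)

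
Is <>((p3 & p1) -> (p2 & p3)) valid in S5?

Tableau for the negation ~<>((p3 & p1) -> (p2 & p3)):
1. ~<>((p3 & p1) -> (p2 & p3)), w0
2. ~((p3 & p1) -> (p2 & p3)), w0
3. p3 & p1, w0
4. ~(p2 & p3), w0
5. p3, w0
6. p1, w0
7. ~p2, w0
Accessibility: w0Rw0
The negation has an open branch (countermodel exists).

No, not valid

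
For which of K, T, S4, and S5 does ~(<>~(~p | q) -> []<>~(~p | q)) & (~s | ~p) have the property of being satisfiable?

S5-tableau for the formula:
1. ~(<>~(~p | q) -> []<>~(~p | q)) & (~s | ~p), 0
2. ~(<>~(~p | q) -> []<>~(~p | q)), 0
3. ~s | ~p, 0
4. <>~(~p | q), 0
5. ~[]<>~(~p | q), 0
6. ~p, 0
7. ~(~p | q), 1
8. p, 1
9. ~q, 1
10. ~<>~(~p | q), 2
11. ~p | q, 0
12. ~p | q, 1
13. ~p | q, 2
14. q, 0
15. q, 1
Accessibility: 0R0, 0R1, 0R2, 1R0, 1R1, 1R2, 2R0, 2R1, 2R2
Branch closes: q and ~q both at 1.
Every branch closes (one shown): unsatisfiable in S5.
S4-tableau for the formula:
1. ~(<>~(~p | q) -> []<>~(~p | q)) & (~s | ~p), 0
2. ~(<>~(~p | q) -> []<>~(~p | q)), 0
3. ~s | ~p, 0
4. <>~(~p | q), 0
5. ~[]<>~(~p | q), 0
6. ~p, 0
7. ~(~p | q), 1
8. p, 1
9. ~q, 1
10. ~<>~(~p | q), 2
11. ~p | q, 2
12. q, 2
Accessibility: 0R0, 0R1, 0R2, 1R1, 2R2
Complete open branch: satisfiable in S4, hence also in K, T (this S4-model is also a K-model and a T-model).

K, T, S4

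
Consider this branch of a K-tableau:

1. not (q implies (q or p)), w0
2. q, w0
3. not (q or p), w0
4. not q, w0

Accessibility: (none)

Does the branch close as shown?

Both q and not q appear at w0.

Yes, closed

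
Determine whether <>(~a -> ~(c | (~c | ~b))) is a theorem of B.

Tableau for the negation ~<>(~a -> ~(c | (~c | ~b))):
1. ~<>(~a -> ~(c | (~c | ~b))), 0
2. ~(~a -> ~(c | (~c | ~b))), 0
3. ~a, 0
4. c | (~c | ~b), 0
5. ~c | ~b, 0
6. ~b, 0
Accessibility: 0R0
The negation has an open branch (countermodel exists).

No, not valid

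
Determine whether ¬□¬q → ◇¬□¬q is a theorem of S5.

Tableau for the negation ¬(¬□¬q → ◇¬□¬q):
1. ¬(¬□¬q → ◇¬□¬q), w0
2. ¬□¬q, w0
3. ¬◇¬□¬q, w0
4. □¬q, w0
5. ¬q, w0
6. q, w1
7. □¬q, w1
8. ¬q, w1
Accessibility: w0Rw0, w0Rw1, w1Rw0, w1Rw1
Branch closes: q and ¬q both at w1.
All branches of the negation close; one closing branch shown above.

Yes, valid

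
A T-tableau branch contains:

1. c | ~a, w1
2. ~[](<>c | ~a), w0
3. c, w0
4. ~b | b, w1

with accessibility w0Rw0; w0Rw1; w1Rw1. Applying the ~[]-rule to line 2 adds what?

a fresh world w2 with w0Rw2, and ~(<>c | ~a) at w2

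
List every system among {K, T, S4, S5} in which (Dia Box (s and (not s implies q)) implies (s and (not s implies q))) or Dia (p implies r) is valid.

S5

S5-tableau for the negation not ((Dia Box (s and (not s implies q)) implies (s and (not s implies q))) or Dia (p implies r)):
1. not ((Dia Box (s and (not s implies q)) implies (s and (not s implies q))) or Dia (p implies r)), w0
2. not (Dia Box (s and (not s implies q)) implies (s and (not s implies q))), w0   [neg-or-rule on 1]
3. not Dia (p implies r), w0   [neg-or-rule on 1]
4. Dia Box (s and (not s implies q)), w0   [neg-implies-rule on 2]
5. not (s and (not s implies q)), w0   [neg-implies-rule on 2]
6. not (p implies r), w0   [neg-Dia-rule on 3 via w0Rw0]
7. p, w0   [neg-implies-rule on 6]
8. not r, w0   [neg-implies-rule on 6]
9. not (not s implies q), w0   [neg-and-rule on 5 (branches; this branch)]
10. not s, w0   [neg-implies-rule on 9]
11. not q, w0   [neg-implies-rule on 9]
12. Box (s and (not s implies q)), w1   [Dia-rule on 4: fresh world w1, w0Rw1]
13. not (p implies r), w1   [neg-Dia-rule on 3 via w0Rw1]
14. p, w1   [neg-implies-rule on 13]
15. not r, w1   [neg-implies-rule on 13]
16. s and (not s implies q), w0   [Box-rule on 12 via w1Rw0]
17. s, w0   [and-rule on 16]
18. not s implies q, w0   [and-rule on 16]
Accessibility: w0Rw0, w0Rw1, w1Rw0, w1Rw1
Branch closes: s and not s both at w0.
Every branch closes (one shown): valid in S5.
S4-tableau for the negation not ((Dia Box (s and (not s implies q)) implies (s and (not s implies q))) or Dia (p implies r)):
1. not ((Dia Box (s and (not s implies q)) implies (s and (not s implies q))) or Dia (p implies r)), w0
2. not (Dia Box (s and (not s implies q)) implies (s and (not s implies q))), w0   [neg-or-rule on 1]
3. not Dia (p implies r), w0   [neg-or-rule on 1]
4. Dia Box (s and (not s implies q)), w0   [neg-implies-rule on 2]
5. not (s and (not s implies q)), w0   [neg-implies-rule on 2]
6. not (p implies r), w0   [neg-Dia-rule on 3 via w0Rw0]
7. p, w0   [neg-implies-rule on 6]
8. not r, w0   [neg-implies-rule on 6]
9. not (not s implies q), w0   [neg-and-rule on 5 (branches; this branch)]
10. not s, w0   [neg-implies-rule on 9]
11. not q, w0   [neg-implies-rule on 9]
12. Box (s and (not s implies q)), w1   [Dia-rule on 4: fresh world w1, w0Rw1]
13. not (p implies r), w1   [neg-Dia-rule on 3 via w0Rw1]
14. p, w1   [neg-implies-rule on 13]
15. not r, w1   [neg-implies-rule on 13]
16. s and (not s implies q), w1   [Box-rule on 12 via w1Rw1]
17. s, w1   [and-rule on 16]
18. not s implies q, w1   [and-rule on 16]
19. q, w1   [implies-rule on 18 (branches; this branch)]
Accessibility: w0Rw0, w0Rw1, w1Rw1
Complete open branch: countermodel on an S4-frame, so not valid in S4, nor in K, T (the same frame is also a K-frame and a T-frame).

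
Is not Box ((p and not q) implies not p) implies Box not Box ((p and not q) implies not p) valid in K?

Tableau for the negation not (not Box ((p and not q) implies not p) implies Box not Box ((p and not q) implies not p)):
1. not (not Box ((p and not q) implies not p) implies Box not Box ((p and not q) implies not p)), w0
2. not Box ((p and not q) implies not p), w0
3. not Box not Box ((p and not q) implies not p), w0
4. not ((p and not q) implies not p), w1
5. p and not q, w1
6. p, w1
7. not q, w1
8. Box ((p and not q) implies not p), w2
Accessibility: w0Rw1, w0Rw2
The negation has an open branch (countermodel exists).

Not valid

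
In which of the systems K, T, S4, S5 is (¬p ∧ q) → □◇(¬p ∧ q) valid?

S4-tableau for the negation ¬((¬p ∧ q) → □◇(¬p ∧ q)):
1. ¬((¬p ∧ q) → □◇(¬p ∧ q)), 0
2. ¬p ∧ q, 0   [¬→-rule on 1]
3. ¬□◇(¬p ∧ q), 0   [¬→-rule on 1]
4. ¬p, 0   [∧-rule on 2]
5. q, 0   [∧-rule on 2]
6. ¬◇(¬p ∧ q), 1   [¬□-rule on 3: fresh world 1, 0R1]
7. ¬(¬p ∧ q), 1   [¬◇-rule on 6 via 1R1]
8. ¬q, 1   [¬∧-rule on 7 (branches; this branch)]
Accessibility: 0R0, 0R1, 1R1
Complete open branch: countermodel on an S4-frame, so not valid in S4, nor in K, T (the same frame is also a K-frame and a T-frame).
S5-tableau for the negation ¬((¬p ∧ q) → □◇(¬p ∧ q)):
1. ¬((¬p ∧ q) → □◇(¬p ∧ q)), 0
2. ¬p ∧ q, 0   [¬→-rule on 1]
3. ¬□◇(¬p ∧ q), 0   [¬→-rule on 1]
4. ¬p, 0   [∧-rule on 2]
5. q, 0   [∧-rule on 2]
6. ¬◇(¬p ∧ q), 1   [¬□-rule on 3: fresh world 1, 0R1]
7. ¬(¬p ∧ q), 0   [¬◇-rule on 6 via 1R0]
8. ¬(¬p ∧ q), 1   [¬◇-rule on 6 via 1R1]
9. ¬q, 0   [¬∧-rule on 7 (branches; this branch)]
Accessibility: 0R0, 0R1, 1R0, 1R1
Branch closes: q and ¬q both at 0.
Every branch closes (one shown): valid in S5.

S5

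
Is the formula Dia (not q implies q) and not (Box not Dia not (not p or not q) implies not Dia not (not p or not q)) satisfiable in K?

Satisfiable

1. Dia (not q implies q) and not (Box not Dia not (not p or not q) implies not Dia not (not p or not q)), u
2. Dia (not q implies q), u   [and-rule on 1]
3. not (Box not Dia not (not p or not q) implies not Dia not (not p or not q)), u   [and-rule on 1]
4. Box not Dia not (not p or not q), u   [neg-implies-rule on 3]
5. Dia not (not p or not q), u   [neg-implies-rule on 3]
6. not q implies q, v   [Dia-rule on 2: fresh world v, uRv]
7. not Dia not (not p or not q), v   [Box-rule on 4 via uRv]
8. q, v   [implies-rule on 6 (branches; this branch)]
9. not (not p or not q), w   [Dia-rule on 5: fresh world w, uRw]
10. p, w   [neg-or-rule on 9]
11. q, w   [neg-or-rule on 9]
12. not Dia not (not p or not q), w   [Box-rule on 4 via uRw]
Accessibility: uRv, uRw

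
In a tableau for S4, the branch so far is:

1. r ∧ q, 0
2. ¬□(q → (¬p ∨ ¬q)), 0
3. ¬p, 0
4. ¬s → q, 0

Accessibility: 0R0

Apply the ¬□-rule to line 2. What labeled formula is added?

a fresh world 1 with 0R1, and ¬(q → (¬p ∨ ¬q)) at 1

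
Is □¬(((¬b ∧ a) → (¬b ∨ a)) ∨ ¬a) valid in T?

Tableau for the negation ¬□¬(((¬b ∧ a) → (¬b ∨ a)) ∨ ¬a):
1. ¬□¬(((¬b ∧ a) → (¬b ∨ a)) ∨ ¬a), u
2. ((¬b ∧ a) → (¬b ∨ a)) ∨ ¬a, v
3. ¬a, v
Accessibility: uRu, uRv, vRv
The negation has an open branch (countermodel exists).

Invalid (countermodel exists)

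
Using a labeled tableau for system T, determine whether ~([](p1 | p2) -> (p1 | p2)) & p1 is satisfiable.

1. ~([](p1 | p2) -> (p1 | p2)) & p1, w0
2. ~([](p1 | p2) -> (p1 | p2)), w0
3. p1, w0
4. [](p1 | p2), w0
5. ~(p1 | p2), w0
6. ~p1, w0
7. ~p2, w0
Accessibility: w0Rw0
Branch closes: p1 and ~p1 both at w0.
Every branch closes; the branch above is one of them.

Unsatisfiable (every branch closes)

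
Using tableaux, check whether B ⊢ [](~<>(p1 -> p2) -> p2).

No, not valid

Tableau for the negation ~[](~<>(p1 -> p2) -> p2):
1. ~[](~<>(p1 -> p2) -> p2), w0
2. ~(~<>(p1 -> p2) -> p2), w1   [~[]-rule on 1: fresh world w1, w0Rw1]
3. ~<>(p1 -> p2), w1   [~->-rule on 2]
4. ~p2, w1   [~->-rule on 2]
5. ~(p1 -> p2), w0   [~<>-rule on 3 via w1Rw0]
6. p1, w0   [~->-rule on 5]
7. ~p2, w0   [~->-rule on 5]
8. ~(p1 -> p2), w1   [~<>-rule on 3 via w1Rw1]
9. p1, w1   [~->-rule on 8]
Accessibility: w0Rw0, w0Rw1, w1Rw0, w1Rw1
The negation has an open branch (countermodel exists).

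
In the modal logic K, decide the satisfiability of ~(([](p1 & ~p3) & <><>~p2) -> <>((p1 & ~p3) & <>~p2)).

No, unsatisfiable

1. ~(([](p1 & ~p3) & <><>~p2) -> <>((p1 & ~p3) & <>~p2)), w0
2. [](p1 & ~p3) & <><>~p2, w0
3. ~<>((p1 & ~p3) & <>~p2), w0
4. [](p1 & ~p3), w0
5. <><>~p2, w0
6. <>~p2, w1
7. ~((p1 & ~p3) & <>~p2), w1
8. p1 & ~p3, w1
9. p1, w1
10. ~p3, w1
11. ~<>~p2, w1
12. ~p2, w2
13. p2, w2
Accessibility: w0Rw1, w1Rw2
Branch closes: p2 and ~p2 both at w2.
Every branch closes; the branch above is one of them.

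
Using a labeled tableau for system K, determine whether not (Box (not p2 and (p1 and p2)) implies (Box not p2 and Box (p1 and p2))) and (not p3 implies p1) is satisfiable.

No, unsatisfiable

1. not (Box (not p2 and (p1 and p2)) implies (Box not p2 and Box (p1 and p2))) and (not p3 implies p1), 0
2. not (Box (not p2 and (p1 and p2)) implies (Box not p2 and Box (p1 and p2))), 0
3. not p3 implies p1, 0
4. Box (not p2 and (p1 and p2)), 0
5. not (Box not p2 and Box (p1 and p2)), 0
6. p1, 0
7. not Box (p1 and p2), 0
8. not (p1 and p2), 1
9. not p2 and (p1 and p2), 1
10. not p2, 1
11. p1 and p2, 1
12. p1, 1
13. p2, 1
Accessibility: 0R1
Branch closes: p2 and not p2 both at 1.
(One branch shown.) All branches close.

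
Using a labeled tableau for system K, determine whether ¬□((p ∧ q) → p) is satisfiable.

Unsatisfiable (every branch closes)

1. ¬□((p ∧ q) → p), u
2. ¬((p ∧ q) → p), v
3. p ∧ q, v
4. ¬p, v
5. p, v
6. q, v
Accessibility: uRv
Branch closes: p and ¬p both at v.
(One branch shown.) All branches close.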